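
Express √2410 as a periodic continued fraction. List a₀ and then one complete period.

[49; 10, 1, 8, 1, 10, 98]

a₀ = ⌊√2410⌋ = 49.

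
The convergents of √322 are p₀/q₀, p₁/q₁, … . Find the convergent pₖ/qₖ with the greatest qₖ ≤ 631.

11287/629

√322 = [17; 1, 16, 1, 34, …] (period length 4).
Convergents:
  p_0/q_0 = 17/1
  p_1/q_1 = 18/1
  p_2/q_2 = 305/17
  p_3/q_3 = 323/18
  p_4/q_4 = 11287/629
  p_5/q_5 = 11610/647
q_4 = 629 ≤ 631 < 647 = q_5, so the answer is 11287/629.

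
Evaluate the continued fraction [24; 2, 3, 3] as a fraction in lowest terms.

Using pₖ = aₖpₖ₋₁ + pₖ₋₂ and qₖ = aₖqₖ₋₁ + qₖ₋₂:
  k=0: a=24, p=24, q=1
  k=1: a=2, p=49, q=2
  k=2: a=3, p=171, q=7
  k=3: a=3, p=562, q=23

562/23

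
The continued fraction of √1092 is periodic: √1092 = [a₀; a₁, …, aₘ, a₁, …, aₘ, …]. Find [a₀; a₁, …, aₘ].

[33; 22, 66]

a₀ = ⌊√1092⌋ = 33.
With m₀=0, d₀=1 and mₖ₊₁ = dₖaₖ − mₖ, dₖ₊₁ = (n − mₖ₊₁²)/dₖ, aₖ₊₁ = ⌊(a₀+mₖ₊₁)/dₖ₊₁⌋:
  k=1: m=33, d=3, a=22
  k=2: m=33, d=1, a=66
d=1 and a=2a₀=66 at k=2, so the next step gives (m, d) = (33, 3) again — its k=1 value — and the period has length 2.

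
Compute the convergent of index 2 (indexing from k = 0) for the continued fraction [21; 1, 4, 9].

Using pₖ = aₖpₖ₋₁ + pₖ₋₂, qₖ = aₖqₖ₋₁ + qₖ₋₂ (with p₋₁=1, p₋₂=0, q₋₁=0, q₋₂=1):
  k=0: a=21, p=21, q=1
  k=1: a=1, p=22, q=1
  k=2: a=4, p=109, q=5

109/5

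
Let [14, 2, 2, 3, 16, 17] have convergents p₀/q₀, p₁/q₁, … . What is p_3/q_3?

245/17

Using pₖ = aₖpₖ₋₁ + pₖ₋₂, qₖ = aₖqₖ₋₁ + qₖ₋₂ (with p₋₁=1, p₋₂=0, q₋₁=0, q₋₂=1):
  k=0: a=14, p=14, q=1
  k=1: a=2, p=29, q=2
  k=2: a=2, p=72, q=5
  k=3: a=3, p=245, q=17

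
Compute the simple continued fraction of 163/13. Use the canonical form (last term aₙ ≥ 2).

163 = 12*13 + 7
13 = 1*7 + 6
7 = 1*6 + 1
6 = 6*1 + 0  (stop)
So 163/13 = [12; 1, 1, 6].

[12; 1, 1, 6]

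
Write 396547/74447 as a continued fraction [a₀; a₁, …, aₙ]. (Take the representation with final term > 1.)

396547 = 5×74447 + 24312
74447 = 3×24312 + 1511
24312 = 16×1511 + 136
1511 = 11×136 + 15
136 = 9×15 + 1
15 = 15×1 + 0  (stop)
So 396547/74447 = [5; 3, 16, 11, 9, 15].

[5; 3, 16, 11, 9, 15]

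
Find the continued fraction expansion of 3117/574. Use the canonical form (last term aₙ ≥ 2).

3117 = 5·574 + 247
574 = 2·247 + 80
247 = 3·80 + 7
80 = 11·7 + 3
7 = 2·3 + 1
3 = 3·1 + 0  (stop)
So 3117/574 = [5; 2, 3, 11, 2, 3].

[5; 2, 3, 11, 2, 3]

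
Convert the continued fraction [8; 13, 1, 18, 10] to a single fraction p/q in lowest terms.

Using pₖ = aₖpₖ₋₁ + pₖ₋₂ and qₖ = aₖqₖ₋₁ + qₖ₋₂:
  k=0: a=8, p=8, q=1
  k=1: a=13, p=105, q=13
  k=2: a=1, p=113, q=14
  k=3: a=18, p=2139, q=265
  k=4: a=10, p=21503, q=2664

21503/2664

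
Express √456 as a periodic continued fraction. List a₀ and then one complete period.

[21; 2, 1, 4, 1, 2, 42]

a₀ = ⌊√456⌋ = 21.
With m₀=0, d₀=1 and mₖ₊₁ = dₖaₖ − mₖ, dₖ₊₁ = (n − mₖ₊₁²)/dₖ, aₖ₊₁ = ⌊(a₀+mₖ₊₁)/dₖ₊₁⌋:
  k=1: m=21, d=15, a=2
  k=2: m=9, d=25, a=1
  k=3: m=16, d=8, a=4
  k=4: m=16, d=25, a=1
  k=5: m=9, d=15, a=2
  k=6: m=21, d=1, a=42
d=1 and a=2a₀=42 at k=6, so the next step gives (m, d) = (21, 15) again — its k=1 value — and the period has length 6.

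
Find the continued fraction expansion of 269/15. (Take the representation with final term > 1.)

[17; 1, 14]

269 = 17·15 + 14
15 = 1·14 + 1
14 = 14·1 + 0  (stop)
So 269/15 = [17; 1, 14].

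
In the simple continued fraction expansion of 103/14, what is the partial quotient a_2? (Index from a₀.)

103 = 7·14 + 5   →  a_0 = 7
14 = 2·5 + 4   →  a_1 = 2
5 = 1·4 + 1   →  a_2 = 1

1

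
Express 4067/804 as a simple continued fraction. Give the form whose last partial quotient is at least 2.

[5; 17, 9, 2, 2]

4067 = 5*804 + 47
804 = 17*47 + 5
47 = 9*5 + 2
5 = 2*2 + 1
2 = 2*1 + 0  (stop)
So 4067/804 = [5; 17, 9, 2, 2].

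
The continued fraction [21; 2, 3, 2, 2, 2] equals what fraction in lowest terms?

2015/94

Using pₖ = aₖpₖ₋₁ + pₖ₋₂ and qₖ = aₖqₖ₋₁ + qₖ₋₂:
  k=0: a=21, p=21, q=1
  k=1: a=2, p=43, q=2
  k=2: a=3, p=150, q=7
  k=3: a=2, p=343, q=16
  k=4: a=2, p=836, q=39
  k=5: a=2, p=2015, q=94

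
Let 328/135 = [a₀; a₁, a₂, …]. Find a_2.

3

328 = 2·135 + 58   →  a_0 = 2
135 = 2·58 + 19   →  a_1 = 2
58 = 3·19 + 1   →  a_2 = 3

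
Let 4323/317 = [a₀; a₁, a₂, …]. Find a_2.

4323 = 13·317 + 202   →  a_0 = 13
317 = 1·202 + 115   →  a_1 = 1
202 = 1·115 + 87   →  a_2 = 1

1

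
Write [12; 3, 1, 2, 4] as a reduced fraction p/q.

589/48

Using pₖ = aₖpₖ₋₁ + pₖ₋₂ and qₖ = aₖqₖ₋₁ + qₖ₋₂:
  k=0: a=12, p=12, q=1
  k=1: a=3, p=37, q=3
  k=2: a=1, p=49, q=4
  k=3: a=2, p=135, q=11
  k=4: a=4, p=589, q=48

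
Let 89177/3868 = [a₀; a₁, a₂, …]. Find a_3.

3

89177 = 23·3868 + 213   →  a_0 = 23
3868 = 18·213 + 34   →  a_1 = 18
213 = 6·34 + 9   →  a_2 = 6
34 = 3·9 + 7   →  a_3 = 3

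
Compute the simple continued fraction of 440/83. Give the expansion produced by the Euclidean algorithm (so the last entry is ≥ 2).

[5; 3, 3, 8]

440 = 5*83 + 25
83 = 3*25 + 8
25 = 3*8 + 1
8 = 8*1 + 0  (stop)
So 440/83 = [5; 3, 3, 8].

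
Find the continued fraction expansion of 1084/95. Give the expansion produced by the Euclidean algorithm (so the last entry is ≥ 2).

1084 = 11×95 + 39
95 = 2×39 + 17
39 = 2×17 + 5
17 = 3×5 + 2
5 = 2×2 + 1
2 = 2×1 + 0  (stop)
So 1084/95 = [11; 2, 2, 3, 2, 2].

[11; 2, 2, 3, 2, 2]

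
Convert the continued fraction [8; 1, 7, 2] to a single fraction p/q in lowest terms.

151/17

Fold from the inside: start with 2/1.
  7 + 1/2 = 15/2
  1 + 2/15 = 17/15
  8 + 15/17 = 151/17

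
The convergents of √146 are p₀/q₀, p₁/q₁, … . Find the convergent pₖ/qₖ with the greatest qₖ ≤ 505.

3492/289

√146 = [12; 12, 24, …] (period length 2).
Convergents:
  p_0/q_0 = 12/1
  p_1/q_1 = 145/12
  p_2/q_2 = 3492/289
  p_3/q_3 = 42049/3480
q_2 = 289 ≤ 505 < 3480 = q_3, so the answer is 3492/289.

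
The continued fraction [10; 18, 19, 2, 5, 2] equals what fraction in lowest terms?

84767/8430

Using pₖ = aₖpₖ₋₁ + pₖ₋₂ and qₖ = aₖqₖ₋₁ + qₖ₋₂:
  k=0: a=10, p=10, q=1
  k=1: a=18, p=181, q=18
  k=2: a=19, p=3449, q=343
  k=3: a=2, p=7079, q=704
  k=4: a=5, p=38844, q=3863
  k=5: a=2, p=84767, q=8430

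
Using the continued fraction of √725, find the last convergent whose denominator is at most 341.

√725 = [26; 1, 12, 2, 12, 1, 52, …] (period length 6).
Convergents:
  p_0/q_0 = 26/1
  p_1/q_1 = 27/1
  p_2/q_2 = 350/13
  p_3/q_3 = 727/27
  p_4/q_4 = 9074/337
  p_5/q_5 = 9801/364
q_4 = 337 ≤ 341 < 364 = q_5, so the answer is 9074/337.

9074/337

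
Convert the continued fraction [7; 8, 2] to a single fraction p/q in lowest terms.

121/17

Fold from the inside: start with 2/1.
  8 + 1/2 = 17/2
  7 + 2/17 = 121/17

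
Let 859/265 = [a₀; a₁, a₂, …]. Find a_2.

7

859 = 3·265 + 64   →  a_0 = 3
265 = 4·64 + 9   →  a_1 = 4
64 = 7·9 + 1   →  a_2 = 7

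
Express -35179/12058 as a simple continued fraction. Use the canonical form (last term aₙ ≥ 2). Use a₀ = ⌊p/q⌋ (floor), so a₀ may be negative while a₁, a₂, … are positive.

-35179 = -3·12058 + 995
12058 = 12·995 + 118
995 = 8·118 + 51
118 = 2·51 + 16
51 = 3·16 + 3
16 = 5·3 + 1
3 = 3·1 + 0  (stop)
So -35179/12058 = [-3; 12, 8, 2, 3, 5, 3].

[-3; 12, 8, 2, 3, 5, 3]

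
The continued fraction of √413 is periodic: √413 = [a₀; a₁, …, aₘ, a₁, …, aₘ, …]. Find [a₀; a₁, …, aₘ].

a₀ = ⌊√413⌋ = 20.
With m₀=0, d₀=1 and mₖ₊₁ = dₖaₖ − mₖ, dₖ₊₁ = (n − mₖ₊₁²)/dₖ, aₖ₊₁ = ⌊(a₀+mₖ₊₁)/dₖ₊₁⌋:
  k=1: m=20, d=13, a=3
  k=2: m=19, d=4, a=9
  k=3: m=17, d=31, a=1
  k=4: m=14, d=7, a=4
  k=5: m=14, d=31, a=1
  k=6: m=17, d=4, a=9
  k=7: m=19, d=13, a=3
  k=8: m=20, d=1, a=40
d=1 and a=2a₀=40 at k=8, so the next step gives (m, d) = (20, 13) again — its k=1 value — and the period has length 8.

[20; 3, 9, 1, 4, 1, 9, 3, 40]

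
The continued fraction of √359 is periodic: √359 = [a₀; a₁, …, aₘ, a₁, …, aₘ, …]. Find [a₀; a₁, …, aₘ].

[18; 1, 17, 1, 36]

a₀ = ⌊√359⌋ = 18.
With m₀=0, d₀=1 and mₖ₊₁ = dₖaₖ − mₖ, dₖ₊₁ = (n − mₖ₊₁²)/dₖ, aₖ₊₁ = ⌊(a₀+mₖ₊₁)/dₖ₊₁⌋:
  k=1: m=18, d=35, a=1
  k=2: m=17, d=2, a=17
  k=3: m=17, d=35, a=1
  k=4: m=18, d=1, a=36
d=1 and a=2a₀=36 at k=4, so the next step gives (m, d) = (18, 35) again — its k=1 value — and the period has length 4.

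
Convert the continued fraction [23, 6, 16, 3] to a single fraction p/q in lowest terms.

6880/297

Using pₖ = aₖpₖ₋₁ + pₖ₋₂ and qₖ = aₖqₖ₋₁ + qₖ₋₂:
  k=0: a=23, p=23, q=1
  k=1: a=6, p=139, q=6
  k=2: a=16, p=2247, q=97
  k=3: a=3, p=6880, q=297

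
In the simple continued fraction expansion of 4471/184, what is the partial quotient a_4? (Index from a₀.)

4471 = 24·184 + 55   →  a_0 = 24
184 = 3·55 + 19   →  a_1 = 3
55 = 2·19 + 17   →  a_2 = 2
19 = 1·17 + 2   →  a_3 = 1
17 = 8·2 + 1   →  a_4 = 8

8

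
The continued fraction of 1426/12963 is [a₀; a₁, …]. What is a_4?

2

1426 = 0·12963 + 1426   →  a_0 = 0
12963 = 9·1426 + 129   →  a_1 = 9
1426 = 11·129 + 7   →  a_2 = 11
129 = 18·7 + 3   →  a_3 = 18
7 = 2·3 + 1   →  a_4 = 2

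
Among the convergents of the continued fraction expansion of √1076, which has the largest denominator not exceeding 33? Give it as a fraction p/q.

√1076 = [32; 1, 4, 16, 4, 1, 64, …] (period length 6).
Convergents:
  p_0/q_0 = 32/1
  p_1/q_1 = 33/1
  p_2/q_2 = 164/5
  p_3/q_3 = 2657/81
q_2 = 5 ≤ 33 < 81 = q_3, so the answer is 164/5.

164/5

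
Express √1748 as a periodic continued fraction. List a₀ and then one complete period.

[41; 1, 4, 4, 4, 1, 82]

a₀ = ⌊√1748⌋ = 41.
With m₀=0, d₀=1 and mₖ₊₁ = dₖaₖ − mₖ, dₖ₊₁ = (n − mₖ₊₁²)/dₖ, aₖ₊₁ = ⌊(a₀+mₖ₊₁)/dₖ₊₁⌋:
  k=1: m=41, d=67, a=1
  k=2: m=26, d=16, a=4
  k=3: m=38, d=19, a=4
  k=4: m=38, d=16, a=4
  k=5: m=26, d=67, a=1
  k=6: m=41, d=1, a=82
d=1 and a=2a₀=82 at k=6, so the next step gives (m, d) = (41, 67) again — its k=1 value — and the period has length 6.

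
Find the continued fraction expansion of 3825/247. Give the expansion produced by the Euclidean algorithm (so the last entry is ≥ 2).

3825 = 15·247 + 120
247 = 2·120 + 7
120 = 17·7 + 1
7 = 7·1 + 0  (stop)
So 3825/247 = [15; 2, 17, 7].

[15; 2, 17, 7]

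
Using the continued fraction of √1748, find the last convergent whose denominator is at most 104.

√1748 = [41; 1, 4, 4, 4, 1, 82, …] (period length 6).
Convergents:
  p_0/q_0 = 41/1
  p_1/q_1 = 42/1
  p_2/q_2 = 209/5
  p_3/q_3 = 878/21
  p_4/q_4 = 3721/89
  p_5/q_5 = 4599/110
q_4 = 89 ≤ 104 < 110 = q_5, so the answer is 3721/89.

3721/89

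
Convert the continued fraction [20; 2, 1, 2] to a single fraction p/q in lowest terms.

Using pₖ = aₖpₖ₋₁ + pₖ₋₂ and qₖ = aₖqₖ₋₁ + qₖ₋₂:
  k=0: a=20, p=20, q=1
  k=1: a=2, p=41, q=2
  k=2: a=1, p=61, q=3
  k=3: a=2, p=163, q=8

163/8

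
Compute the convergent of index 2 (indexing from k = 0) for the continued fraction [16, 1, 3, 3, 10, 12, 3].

67/4

Using pₖ = aₖpₖ₋₁ + pₖ₋₂, qₖ = aₖqₖ₋₁ + qₖ₋₂ (with p₋₁=1, p₋₂=0, q₋₁=0, q₋₂=1):
  k=0: a=16, p=16, q=1
  k=1: a=1, p=17, q=1
  k=2: a=3, p=67, q=4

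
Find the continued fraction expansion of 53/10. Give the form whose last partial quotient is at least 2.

53 = 5×10 + 3
10 = 3×3 + 1
3 = 3×1 + 0  (stop)
So 53/10 = [5; 3, 3].

[5; 3, 3]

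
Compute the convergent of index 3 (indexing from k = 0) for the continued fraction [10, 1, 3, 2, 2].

97/9

Using pₖ = aₖpₖ₋₁ + pₖ₋₂, qₖ = aₖqₖ₋₁ + qₖ₋₂ (with p₋₁=1, p₋₂=0, q₋₁=0, q₋₂=1):
  k=0: a=10, p=10, q=1
  k=1: a=1, p=11, q=1
  k=2: a=3, p=43, q=4
  k=3: a=2, p=97, q=9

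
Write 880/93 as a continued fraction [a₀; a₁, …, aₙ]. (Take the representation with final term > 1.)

[9; 2, 6, 7]

880 = 9×93 + 43
93 = 2×43 + 7
43 = 6×7 + 1
7 = 7×1 + 0  (stop)
So 880/93 = [9; 2, 6, 7].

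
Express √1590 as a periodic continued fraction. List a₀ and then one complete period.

a₀ = ⌊√1590⌋ = 39.
With m₀=0, d₀=1 and mₖ₊₁ = dₖaₖ − mₖ, dₖ₊₁ = (n − mₖ₊₁²)/dₖ, aₖ₊₁ = ⌊(a₀+mₖ₊₁)/dₖ₊₁⌋:
  k=1: m=39, d=69, a=1
  k=2: m=30, d=10, a=6
  k=3: m=30, d=69, a=1
  k=4: m=39, d=1, a=78
d=1 and a=2a₀=78 at k=4, so the next step gives (m, d) = (39, 69) again — its k=1 value — and the period has length 4.

[39; 1, 6, 1, 78]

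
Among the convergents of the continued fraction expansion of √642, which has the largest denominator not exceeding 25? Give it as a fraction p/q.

√642 = [25; 2, 1, 24, 1, 2, 50, …] (period length 6).
Convergents:
  p_0/q_0 = 25/1
  p_1/q_1 = 51/2
  p_2/q_2 = 76/3
  p_3/q_3 = 1875/74
q_2 = 3 ≤ 25 < 74 = q_3, so the answer is 76/3.

76/3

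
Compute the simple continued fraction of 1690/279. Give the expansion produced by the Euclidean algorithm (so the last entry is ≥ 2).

[6; 17, 2, 3, 2]

1690 = 6*279 + 16
279 = 17*16 + 7
16 = 2*7 + 2
7 = 3*2 + 1
2 = 2*1 + 0  (stop)
So 1690/279 = [6; 17, 2, 3, 2].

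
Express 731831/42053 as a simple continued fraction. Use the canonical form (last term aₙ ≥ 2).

[17; 2, 2, 15, 16, 2, 16]

731831 = 17*42053 + 16930
42053 = 2*16930 + 8193
16930 = 2*8193 + 544
8193 = 15*544 + 33
544 = 16*33 + 16
33 = 2*16 + 1
16 = 16*1 + 0  (stop)
So 731831/42053 = [17; 2, 2, 15, 16, 2, 16].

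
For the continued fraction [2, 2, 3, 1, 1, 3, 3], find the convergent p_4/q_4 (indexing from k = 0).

39/16

Using pₖ = aₖpₖ₋₁ + pₖ₋₂, qₖ = aₖqₖ₋₁ + qₖ₋₂ (with p₋₁=1, p₋₂=0, q₋₁=0, q₋₂=1):
  k=0: a=2, p=2, q=1
  k=1: a=2, p=5, q=2
  k=2: a=3, p=17, q=7
  k=3: a=1, p=22, q=9
  k=4: a=1, p=39, q=16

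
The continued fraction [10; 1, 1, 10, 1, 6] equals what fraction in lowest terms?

1673/159

Using pₖ = aₖpₖ₋₁ + pₖ₋₂ and qₖ = aₖqₖ₋₁ + qₖ₋₂:
  k=0: a=10, p=10, q=1
  k=1: a=1, p=11, q=1
  k=2: a=1, p=21, q=2
  k=3: a=10, p=221, q=21
  k=4: a=1, p=242, q=23
  k=5: a=6, p=1673, q=159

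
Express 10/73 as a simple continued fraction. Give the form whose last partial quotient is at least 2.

[0; 7, 3, 3]

10 = 0·73 + 10
73 = 7·10 + 3
10 = 3·3 + 1
3 = 3·1 + 0  (stop)
So 10/73 = [0; 7, 3, 3].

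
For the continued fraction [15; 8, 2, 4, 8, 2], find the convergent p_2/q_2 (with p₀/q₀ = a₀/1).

Using pₖ = aₖpₖ₋₁ + pₖ₋₂, qₖ = aₖqₖ₋₁ + qₖ₋₂ (with p₋₁=1, p₋₂=0, q₋₁=0, q₋₂=1):
  k=0: a=15, p=15, q=1
  k=1: a=8, p=121, q=8
  k=2: a=2, p=257, q=17

257/17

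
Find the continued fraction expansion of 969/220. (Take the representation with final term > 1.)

969 = 4·220 + 89
220 = 2·89 + 42
89 = 2·42 + 5
42 = 8·5 + 2
5 = 2·2 + 1
2 = 2·1 + 0  (stop)
So 969/220 = [4; 2, 2, 8, 2, 2].

[4; 2, 2, 8, 2, 2]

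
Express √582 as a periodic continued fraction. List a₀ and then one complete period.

a₀ = ⌊√582⌋ = 24.
With m₀=0, d₀=1 and mₖ₊₁ = dₖaₖ − mₖ, dₖ₊₁ = (n − mₖ₊₁²)/dₖ, aₖ₊₁ = ⌊(a₀+mₖ₊₁)/dₖ₊₁⌋:
  k=1: m=24, d=6, a=8
  k=2: m=24, d=1, a=48
d=1 and a=2a₀=48 at k=2, so the next step gives (m, d) = (24, 6) again — its k=1 value — and the period has length 2.

[24; 8, 48]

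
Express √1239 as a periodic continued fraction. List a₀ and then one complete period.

a₀ = ⌊√1239⌋ = 35.

[35; 5, 70]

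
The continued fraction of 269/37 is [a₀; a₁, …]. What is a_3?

269 = 7·37 + 10   →  a_0 = 7
37 = 3·10 + 7   →  a_1 = 3
10 = 1·7 + 3   →  a_2 = 1
7 = 2·3 + 1   →  a_3 = 2

2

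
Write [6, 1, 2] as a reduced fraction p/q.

20/3

Fold from the inside: start with 2/1.
  1 + 1/2 = 3/2
  6 + 2/3 = 20/3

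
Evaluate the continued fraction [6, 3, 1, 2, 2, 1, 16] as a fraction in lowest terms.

Using pₖ = aₖpₖ₋₁ + pₖ₋₂ and qₖ = aₖqₖ₋₁ + qₖ₋₂:
  k=0: a=6, p=6, q=1
  k=1: a=3, p=19, q=3
  k=2: a=1, p=25, q=4
  k=3: a=2, p=69, q=11
  k=4: a=2, p=163, q=26
  k=5: a=1, p=232, q=37
  k=6: a=16, p=3875, q=618

3875/618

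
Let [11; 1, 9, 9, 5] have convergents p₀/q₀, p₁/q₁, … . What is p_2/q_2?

119/10

Using pₖ = aₖpₖ₋₁ + pₖ₋₂, qₖ = aₖqₖ₋₁ + qₖ₋₂ (with p₋₁=1, p₋₂=0, q₋₁=0, q₋₂=1):
  k=0: a=11, p=11, q=1
  k=1: a=1, p=12, q=1
  k=2: a=9, p=119, q=10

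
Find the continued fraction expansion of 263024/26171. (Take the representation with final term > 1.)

263024 = 10×26171 + 1314
26171 = 19×1314 + 1205
1314 = 1×1205 + 109
1205 = 11×109 + 6
109 = 18×6 + 1
6 = 6×1 + 0  (stop)
So 263024/26171 = [10; 19, 1, 11, 18, 6].

[10; 19, 1, 11, 18, 6]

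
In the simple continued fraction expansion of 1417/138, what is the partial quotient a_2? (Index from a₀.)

1417 = 10·138 + 37   →  a_0 = 10
138 = 3·37 + 27   →  a_1 = 3
37 = 1·27 + 10   →  a_2 = 1

1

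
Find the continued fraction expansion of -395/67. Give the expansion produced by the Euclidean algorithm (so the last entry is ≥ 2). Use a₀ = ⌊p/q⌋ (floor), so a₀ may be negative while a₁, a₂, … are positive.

[-6; 9, 1, 1, 3]

-395 = -6*67 + 7
67 = 9*7 + 4
7 = 1*4 + 3
4 = 1*3 + 1
3 = 3*1 + 0  (stop)
So -395/67 = [-6; 9, 1, 1, 3].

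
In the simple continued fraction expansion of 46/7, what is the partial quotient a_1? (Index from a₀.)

46 = 6·7 + 4   →  a_0 = 6
7 = 1·4 + 3   →  a_1 = 1

1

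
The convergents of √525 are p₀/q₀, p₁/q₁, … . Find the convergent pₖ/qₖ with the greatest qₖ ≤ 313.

√525 = [22; 1, 10, 2, 10, 1, 44, …] (period length 6).
Convergents:
  p_0/q_0 = 22/1
  p_1/q_1 = 23/1
  p_2/q_2 = 252/11
  p_3/q_3 = 527/23
  p_4/q_4 = 5522/241
  p_5/q_5 = 6049/264
  p_6/q_6 = 271678/11857
q_5 = 264 ≤ 313 < 11857 = q_6, so the answer is 6049/264.

6049/264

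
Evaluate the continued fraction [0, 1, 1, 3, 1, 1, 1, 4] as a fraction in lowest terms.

65/116

Using pₖ = aₖpₖ₋₁ + pₖ₋₂ and qₖ = aₖqₖ₋₁ + qₖ₋₂:
  k=0: a=0, p=0, q=1
  k=1: a=1, p=1, q=1
  k=2: a=1, p=1, q=2
  k=3: a=3, p=4, q=7
  k=4: a=1, p=5, q=9
  k=5: a=1, p=9, q=16
  k=6: a=1, p=14, q=25
  k=7: a=4, p=65, q=116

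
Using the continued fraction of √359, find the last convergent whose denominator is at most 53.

√359 = [18; 1, 17, 1, 36, …] (period length 4).
Convergents:
  p_0/q_0 = 18/1
  p_1/q_1 = 19/1
  p_2/q_2 = 341/18
  p_3/q_3 = 360/19
  p_4/q_4 = 13301/702
q_3 = 19 ≤ 53 < 702 = q_4, so the answer is 360/19.

360/19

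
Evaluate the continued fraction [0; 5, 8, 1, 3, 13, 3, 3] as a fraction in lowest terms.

Using pₖ = aₖpₖ₋₁ + pₖ₋₂ and qₖ = aₖqₖ₋₁ + qₖ₋₂:
  k=0: a=0, p=0, q=1
  k=1: a=5, p=1, q=5
  k=2: a=8, p=8, q=41
  k=3: a=1, p=9, q=46
  k=4: a=3, p=35, q=179
  k=5: a=13, p=464, q=2373
  k=6: a=3, p=1427, q=7298
  k=7: a=3, p=4745, q=24267

4745/24267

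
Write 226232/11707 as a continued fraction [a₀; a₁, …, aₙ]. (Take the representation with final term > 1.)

[19; 3, 12, 3, 1, 12, 6]

226232 = 19·11707 + 3799
11707 = 3·3799 + 310
3799 = 12·310 + 79
310 = 3·79 + 73
79 = 1·73 + 6
73 = 12·6 + 1
6 = 6·1 + 0  (stop)
So 226232/11707 = [19; 3, 12, 3, 1, 12, 6].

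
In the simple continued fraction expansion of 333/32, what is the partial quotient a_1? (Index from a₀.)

2

333 = 10·32 + 13   →  a_0 = 10
32 = 2·13 + 6   →  a_1 = 2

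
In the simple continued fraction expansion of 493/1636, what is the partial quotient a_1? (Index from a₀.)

3

493 = 0·1636 + 493   →  a_0 = 0
1636 = 3·493 + 157   →  a_1 = 3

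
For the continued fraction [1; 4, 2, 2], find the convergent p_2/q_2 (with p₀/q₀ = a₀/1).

Using pₖ = aₖpₖ₋₁ + pₖ₋₂, qₖ = aₖqₖ₋₁ + qₖ₋₂ (with p₋₁=1, p₋₂=0, q₋₁=0, q₋₂=1):
  k=0: a=1, p=1, q=1
  k=1: a=4, p=5, q=4
  k=2: a=2, p=11, q=9

11/9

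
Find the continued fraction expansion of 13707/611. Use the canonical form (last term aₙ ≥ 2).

13707 = 22*611 + 265
611 = 2*265 + 81
265 = 3*81 + 22
81 = 3*22 + 15
22 = 1*15 + 7
15 = 2*7 + 1
7 = 7*1 + 0  (stop)
So 13707/611 = [22; 2, 3, 3, 1, 2, 7].

[22; 2, 3, 3, 1, 2, 7]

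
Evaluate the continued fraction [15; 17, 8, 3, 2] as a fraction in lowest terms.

14953/993

Fold from the inside: start with 2/1.
  3 + 1/2 = 7/2
  8 + 2/7 = 58/7
  17 + 7/58 = 993/58
  15 + 58/993 = 14953/993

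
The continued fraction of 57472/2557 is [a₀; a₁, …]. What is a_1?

2

57472 = 22·2557 + 1218   →  a_0 = 22
2557 = 2·1218 + 121   →  a_1 = 2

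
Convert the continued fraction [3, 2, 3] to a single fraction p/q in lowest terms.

Fold from the inside: start with 3/1.
  2 + 1/3 = 7/3
  3 + 3/7 = 24/7

24/7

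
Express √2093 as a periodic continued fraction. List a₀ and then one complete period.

a₀ = ⌊√2093⌋ = 45.
With m₀=0, d₀=1 and mₖ₊₁ = dₖaₖ − mₖ, dₖ₊₁ = (n − mₖ₊₁²)/dₖ, aₖ₊₁ = ⌊(a₀+mₖ₊₁)/dₖ₊₁⌋:
  k=1: m=45, d=68, a=1
  k=2: m=23, d=23, a=2
  k=3: m=23, d=68, a=1
  k=4: m=45, d=1, a=90
d=1 and a=2a₀=90 at k=4, so the next step gives (m, d) = (45, 68) again — its k=1 value — and the period has length 4.

[45; 1, 2, 1, 90]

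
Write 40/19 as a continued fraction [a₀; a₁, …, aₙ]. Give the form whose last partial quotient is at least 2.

[2; 9, 2]

40 = 2·19 + 2
19 = 9·2 + 1
2 = 2·1 + 0  (stop)
So 40/19 = [2; 9, 2].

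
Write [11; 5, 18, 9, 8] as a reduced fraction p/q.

Fold from the inside: start with 8/1.
  9 + 1/8 = 73/8
  18 + 8/73 = 1322/73
  5 + 73/1322 = 6683/1322
  11 + 1322/6683 = 74835/6683

74835/6683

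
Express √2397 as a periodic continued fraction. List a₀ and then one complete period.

a₀ = ⌊√2397⌋ = 48.
With m₀=0, d₀=1 and mₖ₊₁ = dₖaₖ − mₖ, dₖ₊₁ = (n − mₖ₊₁²)/dₖ, aₖ₊₁ = ⌊(a₀+mₖ₊₁)/dₖ₊₁⌋:
  k=1: m=48, d=93, a=1
  k=2: m=45, d=4, a=23
  k=3: m=47, d=47, a=2
  k=4: m=47, d=4, a=23
  k=5: m=45, d=93, a=1
  k=6: m=48, d=1, a=96
d=1 and a=2a₀=96 at k=6, so the next step gives (m, d) = (48, 93) again — its k=1 value — and the period has length 6.

[48; 1, 23, 2, 23, 1, 96]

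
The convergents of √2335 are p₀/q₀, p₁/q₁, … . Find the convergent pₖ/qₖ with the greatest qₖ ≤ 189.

√2335 = [48; 3, 9, 3, 96, …] (period length 4).
Convergents:
  p_0/q_0 = 48/1
  p_1/q_1 = 145/3
  p_2/q_2 = 1353/28
  p_3/q_3 = 4204/87
  p_4/q_4 = 404937/8380
q_3 = 87 ≤ 189 < 8380 = q_4, so the answer is 4204/87.

4204/87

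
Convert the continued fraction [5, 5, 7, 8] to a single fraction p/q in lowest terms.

Fold from the inside: start with 8/1.
  7 + 1/8 = 57/8
  5 + 8/57 = 293/57
  5 + 57/293 = 1522/293

1522/293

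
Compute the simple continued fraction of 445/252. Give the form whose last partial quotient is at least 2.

[1; 1, 3, 3, 1, 2, 5]

445 = 1·252 + 193
252 = 1·193 + 59
193 = 3·59 + 16
59 = 3·16 + 11
16 = 1·11 + 5
11 = 2·5 + 1
5 = 5·1 + 0  (stop)
So 445/252 = [1; 1, 3, 3, 1, 2, 5].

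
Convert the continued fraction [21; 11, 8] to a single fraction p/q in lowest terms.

Fold from the inside: start with 8/1.
  11 + 1/8 = 89/8
  21 + 8/89 = 1877/89

1877/89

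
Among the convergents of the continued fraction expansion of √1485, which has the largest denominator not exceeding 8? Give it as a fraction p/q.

√1485 = [38; 1, 1, 6, 1, 1, 76, …] (period length 6).
Convergents:
  p_0/q_0 = 38/1
  p_1/q_1 = 39/1
  p_2/q_2 = 77/2
  p_3/q_3 = 501/13
q_2 = 2 ≤ 8 < 13 = q_3, so the answer is 77/2.

77/2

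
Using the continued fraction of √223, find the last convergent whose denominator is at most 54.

224/15

√223 = [14; 1, 13, 1, 28, …] (period length 4).
Convergents:
  p_0/q_0 = 14/1
  p_1/q_1 = 15/1
  p_2/q_2 = 209/14
  p_3/q_3 = 224/15
  p_4/q_4 = 6481/434
q_3 = 15 ≤ 54 < 434 = q_4, so the answer is 224/15.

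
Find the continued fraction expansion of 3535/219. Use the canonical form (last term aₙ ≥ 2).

3535 = 16·219 + 31
219 = 7·31 + 2
31 = 15·2 + 1
2 = 2·1 + 0  (stop)
So 3535/219 = [16; 7, 15, 2].

[16; 7, 15, 2]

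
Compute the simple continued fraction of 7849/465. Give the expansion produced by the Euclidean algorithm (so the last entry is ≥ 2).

[16; 1, 7, 3, 3, 2, 2]

7849 = 16·465 + 409
465 = 1·409 + 56
409 = 7·56 + 17
56 = 3·17 + 5
17 = 3·5 + 2
5 = 2·2 + 1
2 = 2·1 + 0  (stop)
So 7849/465 = [16; 1, 7, 3, 3, 2, 2].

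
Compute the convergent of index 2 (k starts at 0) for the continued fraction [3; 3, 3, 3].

33/10

Using pₖ = aₖpₖ₋₁ + pₖ₋₂, qₖ = aₖqₖ₋₁ + qₖ₋₂ (with p₋₁=1, p₋₂=0, q₋₁=0, q₋₂=1):
  k=0: a=3, p=3, q=1
  k=1: a=3, p=10, q=3
  k=2: a=3, p=33, q=10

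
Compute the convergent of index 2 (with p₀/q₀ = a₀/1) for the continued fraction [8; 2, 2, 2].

42/5

Using pₖ = aₖpₖ₋₁ + pₖ₋₂, qₖ = aₖqₖ₋₁ + qₖ₋₂ (with p₋₁=1, p₋₂=0, q₋₁=0, q₋₂=1):
  k=0: a=8, p=8, q=1
  k=1: a=2, p=17, q=2
  k=2: a=2, p=42, q=5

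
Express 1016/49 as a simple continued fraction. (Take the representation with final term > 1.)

1016 = 20·49 + 36
49 = 1·36 + 13
36 = 2·13 + 10
13 = 1·10 + 3
10 = 3·3 + 1
3 = 3·1 + 0  (stop)
So 1016/49 = [20; 1, 2, 1, 3, 3].

[20; 1, 2, 1, 3, 3]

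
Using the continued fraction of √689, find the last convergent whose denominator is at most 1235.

22049/840

√689 = [26; 4, 52, …] (period length 2).
Convergents:
  p_0/q_0 = 26/1
  p_1/q_1 = 105/4
  p_2/q_2 = 5486/209
  p_3/q_3 = 22049/840
  p_4/q_4 = 1152034/43889
q_3 = 840 ≤ 1235 < 43889 = q_4, so the answer is 22049/840.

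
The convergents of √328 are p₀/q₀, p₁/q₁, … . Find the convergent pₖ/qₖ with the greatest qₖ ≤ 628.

5886/325

√328 = [18; 9, 36, …] (period length 2).
Convergents:
  p_0/q_0 = 18/1
  p_1/q_1 = 163/9
  p_2/q_2 = 5886/325
  p_3/q_3 = 53137/2934
q_2 = 325 ≤ 628 < 2934 = q_3, so the answer is 5886/325.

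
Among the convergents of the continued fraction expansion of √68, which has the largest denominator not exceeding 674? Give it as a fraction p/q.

2177/264

√68 = [8; 4, 16, …] (period length 2).
Convergents:
  p_0/q_0 = 8/1
  p_1/q_1 = 33/4
  p_2/q_2 = 536/65
  p_3/q_3 = 2177/264
  p_4/q_4 = 35368/4289
q_3 = 264 ≤ 674 < 4289 = q_4, so the answer is 2177/264.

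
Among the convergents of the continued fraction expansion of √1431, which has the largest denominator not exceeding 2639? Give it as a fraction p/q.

√1431 = [37; 1, 4, 1, 4, 1, 74, …] (period length 6).
Convergents:
  p_0/q_0 = 37/1
  p_1/q_1 = 38/1
  p_2/q_2 = 189/5
  p_3/q_3 = 227/6
  p_4/q_4 = 1097/29
  p_5/q_5 = 1324/35
  p_6/q_6 = 99073/2619
  p_7/q_7 = 100397/2654
q_6 = 2619 ≤ 2639 < 2654 = q_7, so the answer is 99073/2619.

99073/2619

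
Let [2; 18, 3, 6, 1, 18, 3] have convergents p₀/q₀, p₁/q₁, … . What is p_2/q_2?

Using pₖ = aₖpₖ₋₁ + pₖ₋₂, qₖ = aₖqₖ₋₁ + qₖ₋₂ (with p₋₁=1, p₋₂=0, q₋₁=0, q₋₂=1):
  k=0: a=2, p=2, q=1
  k=1: a=18, p=37, q=18
  k=2: a=3, p=113, q=55

113/55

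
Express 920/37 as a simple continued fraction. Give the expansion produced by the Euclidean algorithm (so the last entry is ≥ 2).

[24; 1, 6, 2, 2]

920 = 24·37 + 32
37 = 1·32 + 5
32 = 6·5 + 2
5 = 2·2 + 1
2 = 2·1 + 0  (stop)
So 920/37 = [24; 1, 6, 2, 2].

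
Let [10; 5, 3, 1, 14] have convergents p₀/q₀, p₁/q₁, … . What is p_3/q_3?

Using pₖ = aₖpₖ₋₁ + pₖ₋₂, qₖ = aₖqₖ₋₁ + qₖ₋₂ (with p₋₁=1, p₋₂=0, q₋₁=0, q₋₂=1):
  k=0: a=10, p=10, q=1
  k=1: a=5, p=51, q=5
  k=2: a=3, p=163, q=16
  k=3: a=1, p=214, q=21

214/21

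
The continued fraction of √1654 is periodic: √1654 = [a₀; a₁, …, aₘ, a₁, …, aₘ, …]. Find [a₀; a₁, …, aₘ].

[40; 1, 2, 40, 2, 1, 80]

a₀ = ⌊√1654⌋ = 40.
With m₀=0, d₀=1 and mₖ₊₁ = dₖaₖ − mₖ, dₖ₊₁ = (n − mₖ₊₁²)/dₖ, aₖ₊₁ = ⌊(a₀+mₖ₊₁)/dₖ₊₁⌋:
  k=1: m=40, d=54, a=1
  k=2: m=14, d=27, a=2
  k=3: m=40, d=2, a=40
  k=4: m=40, d=27, a=2
  k=5: m=14, d=54, a=1
  k=6: m=40, d=1, a=80
d=1 and a=2a₀=80 at k=6, so the next step gives (m, d) = (40, 54) again — its k=1 value — and the period has length 6.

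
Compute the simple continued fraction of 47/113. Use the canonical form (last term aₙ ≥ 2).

47 = 0*113 + 47
113 = 2*47 + 19
47 = 2*19 + 9
19 = 2*9 + 1
9 = 9*1 + 0  (stop)
So 47/113 = [0; 2, 2, 2, 9].

[0; 2, 2, 2, 9]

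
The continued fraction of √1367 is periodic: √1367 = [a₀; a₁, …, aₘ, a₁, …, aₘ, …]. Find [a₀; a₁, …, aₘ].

[36; 1, 35, 1, 72]

a₀ = ⌊√1367⌋ = 36.
With m₀=0, d₀=1 and mₖ₊₁ = dₖaₖ − mₖ, dₖ₊₁ = (n − mₖ₊₁²)/dₖ, aₖ₊₁ = ⌊(a₀+mₖ₊₁)/dₖ₊₁⌋:
  k=1: m=36, d=71, a=1
  k=2: m=35, d=2, a=35
  k=3: m=35, d=71, a=1
  k=4: m=36, d=1, a=72
d=1 and a=2a₀=72 at k=4, so the next step gives (m, d) = (36, 71) again — its k=1 value — and the period has length 4.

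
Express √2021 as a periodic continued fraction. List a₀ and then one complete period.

a₀ = ⌊√2021⌋ = 44.
With m₀=0, d₀=1 and mₖ₊₁ = dₖaₖ − mₖ, dₖ₊₁ = (n − mₖ₊₁²)/dₖ, aₖ₊₁ = ⌊(a₀+mₖ₊₁)/dₖ₊₁⌋:
  k=1: m=44, d=85, a=1
  k=2: m=41, d=4, a=21
  k=3: m=43, d=43, a=2
  k=4: m=43, d=4, a=21
  k=5: m=41, d=85, a=1
  k=6: m=44, d=1, a=88
d=1 and a=2a₀=88 at k=6, so the next step gives (m, d) = (44, 85) again — its k=1 value — and the period has length 6.

[44; 1, 21, 2, 21, 1, 88]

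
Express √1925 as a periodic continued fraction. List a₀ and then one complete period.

a₀ = ⌊√1925⌋ = 43.

[43; 1, 6, 1, 86]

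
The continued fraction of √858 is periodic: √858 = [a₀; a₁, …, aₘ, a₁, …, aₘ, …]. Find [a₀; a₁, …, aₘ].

a₀ = ⌊√858⌋ = 29.
With m₀=0, d₀=1 and mₖ₊₁ = dₖaₖ − mₖ, dₖ₊₁ = (n − mₖ₊₁²)/dₖ, aₖ₊₁ = ⌊(a₀+mₖ₊₁)/dₖ₊₁⌋:
  k=1: m=29, d=17, a=3
  k=2: m=22, d=22, a=2
  k=3: m=22, d=17, a=3
  k=4: m=29, d=1, a=58
d=1 and a=2a₀=58 at k=4, so the next step gives (m, d) = (29, 17) again — its k=1 value — and the period has length 4.

[29; 3, 2, 3, 58]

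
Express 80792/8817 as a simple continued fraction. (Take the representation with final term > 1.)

80792 = 9·8817 + 1439
8817 = 6·1439 + 183
1439 = 7·183 + 158
183 = 1·158 + 25
158 = 6·25 + 8
25 = 3·8 + 1
8 = 8·1 + 0  (stop)
So 80792/8817 = [9; 6, 7, 1, 6, 3, 8].

[9; 6, 7, 1, 6, 3, 8]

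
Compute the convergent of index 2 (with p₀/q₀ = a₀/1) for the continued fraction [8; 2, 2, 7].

Using pₖ = aₖpₖ₋₁ + pₖ₋₂, qₖ = aₖqₖ₋₁ + qₖ₋₂ (with p₋₁=1, p₋₂=0, q₋₁=0, q₋₂=1):
  k=0: a=8, p=8, q=1
  k=1: a=2, p=17, q=2
  k=2: a=2, p=42, q=5

42/5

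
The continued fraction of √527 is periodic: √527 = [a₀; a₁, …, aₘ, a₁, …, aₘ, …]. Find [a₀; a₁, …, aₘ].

[22; 1, 21, 1, 44]

a₀ = ⌊√527⌋ = 22.
With m₀=0, d₀=1 and mₖ₊₁ = dₖaₖ − mₖ, dₖ₊₁ = (n − mₖ₊₁²)/dₖ, aₖ₊₁ = ⌊(a₀+mₖ₊₁)/dₖ₊₁⌋:
  k=1: m=22, d=43, a=1
  k=2: m=21, d=2, a=21
  k=3: m=21, d=43, a=1
  k=4: m=22, d=1, a=44
d=1 and a=2a₀=44 at k=4, so the next step gives (m, d) = (22, 43) again — its k=1 value — and the period has length 4.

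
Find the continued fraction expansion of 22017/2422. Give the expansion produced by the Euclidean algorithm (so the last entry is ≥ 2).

[9; 11, 16, 1, 5, 2]

22017 = 9*2422 + 219
2422 = 11*219 + 13
219 = 16*13 + 11
13 = 1*11 + 2
11 = 5*2 + 1
2 = 2*1 + 0  (stop)
So 22017/2422 = [9; 11, 16, 1, 5, 2].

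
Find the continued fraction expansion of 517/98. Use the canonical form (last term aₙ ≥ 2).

517 = 5×98 + 27
98 = 3×27 + 17
27 = 1×17 + 10
17 = 1×10 + 7
10 = 1×7 + 3
7 = 2×3 + 1
3 = 3×1 + 0  (stop)
So 517/98 = [5; 3, 1, 1, 1, 2, 3].

[5; 3, 1, 1, 1, 2, 3]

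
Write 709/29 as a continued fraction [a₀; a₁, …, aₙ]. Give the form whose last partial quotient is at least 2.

[24; 2, 4, 3]

709 = 24·29 + 13
29 = 2·13 + 3
13 = 4·3 + 1
3 = 3·1 + 0  (stop)
So 709/29 = [24; 2, 4, 3].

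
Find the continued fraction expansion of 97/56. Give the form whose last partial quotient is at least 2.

[1; 1, 2, 1, 2, 1, 3]

97 = 1·56 + 41
56 = 1·41 + 15
41 = 2·15 + 11
15 = 1·11 + 4
11 = 2·4 + 3
4 = 1·3 + 1
3 = 3·1 + 0  (stop)
So 97/56 = [1; 1, 2, 1, 2, 1, 3].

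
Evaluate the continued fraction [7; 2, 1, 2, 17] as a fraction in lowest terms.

1025/139

Using pₖ = aₖpₖ₋₁ + pₖ₋₂ and qₖ = aₖqₖ₋₁ + qₖ₋₂:
  k=0: a=7, p=7, q=1
  k=1: a=2, p=15, q=2
  k=2: a=1, p=22, q=3
  k=3: a=2, p=59, q=8
  k=4: a=17, p=1025, q=139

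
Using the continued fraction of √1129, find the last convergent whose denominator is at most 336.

√1129 = [33; 1, 1, 1, 1, 66, …] (period length 5).
Convergents:
  p_0/q_0 = 33/1
  p_1/q_1 = 34/1
  p_2/q_2 = 67/2
  p_3/q_3 = 101/3
  p_4/q_4 = 168/5
  p_5/q_5 = 11189/333
  p_6/q_6 = 11357/338
q_5 = 333 ≤ 336 < 338 = q_6, so the answer is 11189/333.

11189/333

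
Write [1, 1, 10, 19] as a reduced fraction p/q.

401/210

Using pₖ = aₖpₖ₋₁ + pₖ₋₂ and qₖ = aₖqₖ₋₁ + qₖ₋₂:
  k=0: a=1, p=1, q=1
  k=1: a=1, p=2, q=1
  k=2: a=10, p=21, q=11
  k=3: a=19, p=401, q=210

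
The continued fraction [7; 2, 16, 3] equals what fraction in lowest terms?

Fold from the inside: start with 3/1.
  16 + 1/3 = 49/3
  2 + 3/49 = 101/49
  7 + 49/101 = 756/101

756/101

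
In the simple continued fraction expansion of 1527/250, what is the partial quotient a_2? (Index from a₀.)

3

1527 = 6·250 + 27   →  a_0 = 6
250 = 9·27 + 7   →  a_1 = 9
27 = 3·7 + 6   →  a_2 = 3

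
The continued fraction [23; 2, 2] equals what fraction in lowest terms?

Using pₖ = aₖpₖ₋₁ + pₖ₋₂ and qₖ = aₖqₖ₋₁ + qₖ₋₂:
  k=0: a=23, p=23, q=1
  k=1: a=2, p=47, q=2
  k=2: a=2, p=117, q=5

117/5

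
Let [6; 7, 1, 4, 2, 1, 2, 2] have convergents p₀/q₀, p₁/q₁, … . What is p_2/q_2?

Using pₖ = aₖpₖ₋₁ + pₖ₋₂, qₖ = aₖqₖ₋₁ + qₖ₋₂ (with p₋₁=1, p₋₂=0, q₋₁=0, q₋₂=1):
  k=0: a=6, p=6, q=1
  k=1: a=7, p=43, q=7
  k=2: a=1, p=49, q=8

49/8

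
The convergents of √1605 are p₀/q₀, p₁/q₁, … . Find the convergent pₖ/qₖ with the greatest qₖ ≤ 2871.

√1605 = [40; 16, 80, …] (period length 2).
Convergents:
  p_0/q_0 = 40/1
  p_1/q_1 = 641/16
  p_2/q_2 = 51320/1281
  p_3/q_3 = 821761/20512
q_2 = 1281 ≤ 2871 < 20512 = q_3, so the answer is 51320/1281.

51320/1281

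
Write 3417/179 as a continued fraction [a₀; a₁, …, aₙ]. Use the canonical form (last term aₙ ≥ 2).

3417 = 19*179 + 16
179 = 11*16 + 3
16 = 5*3 + 1
3 = 3*1 + 0  (stop)
So 3417/179 = [19; 11, 5, 3].

[19; 11, 5, 3]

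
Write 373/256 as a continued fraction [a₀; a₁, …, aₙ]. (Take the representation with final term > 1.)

[1; 2, 5, 3, 7]

373 = 1×256 + 117
256 = 2×117 + 22
117 = 5×22 + 7
22 = 3×7 + 1
7 = 7×1 + 0  (stop)
So 373/256 = [1; 2, 5, 3, 7].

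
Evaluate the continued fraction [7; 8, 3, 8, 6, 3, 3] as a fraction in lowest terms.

95083/13354

Using pₖ = aₖpₖ₋₁ + pₖ₋₂ and qₖ = aₖqₖ₋₁ + qₖ₋₂:
  k=0: a=7, p=7, q=1
  k=1: a=8, p=57, q=8
  k=2: a=3, p=178, q=25
  k=3: a=8, p=1481, q=208
  k=4: a=6, p=9064, q=1273
  k=5: a=3, p=28673, q=4027
  k=6: a=3, p=95083, q=13354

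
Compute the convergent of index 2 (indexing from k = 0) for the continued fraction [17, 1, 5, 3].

Using pₖ = aₖpₖ₋₁ + pₖ₋₂, qₖ = aₖqₖ₋₁ + qₖ₋₂ (with p₋₁=1, p₋₂=0, q₋₁=0, q₋₂=1):
  k=0: a=17, p=17, q=1
  k=1: a=1, p=18, q=1
  k=2: a=5, p=107, q=6

107/6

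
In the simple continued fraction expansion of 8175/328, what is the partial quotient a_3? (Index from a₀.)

8175 = 24·328 + 303   →  a_0 = 24
328 = 1·303 + 25   →  a_1 = 1
303 = 12·25 + 3   →  a_2 = 12
25 = 8·3 + 1   →  a_3 = 8

8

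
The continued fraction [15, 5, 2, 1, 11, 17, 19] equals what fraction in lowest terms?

Using pₖ = aₖpₖ₋₁ + pₖ₋₂ and qₖ = aₖqₖ₋₁ + qₖ₋₂:
  k=0: a=15, p=15, q=1
  k=1: a=5, p=76, q=5
  k=2: a=2, p=167, q=11
  k=3: a=1, p=243, q=16
  k=4: a=11, p=2840, q=187
  k=5: a=17, p=48523, q=3195
  k=6: a=19, p=924777, q=60892

924777/60892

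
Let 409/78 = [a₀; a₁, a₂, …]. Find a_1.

4

409 = 5·78 + 19   →  a_0 = 5
78 = 4·19 + 2   →  a_1 = 4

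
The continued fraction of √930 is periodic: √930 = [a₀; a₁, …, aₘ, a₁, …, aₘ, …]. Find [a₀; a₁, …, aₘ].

a₀ = ⌊√930⌋ = 30.

[30; 2, 60]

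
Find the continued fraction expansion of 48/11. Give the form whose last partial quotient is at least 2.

[4; 2, 1, 3]

48 = 4·11 + 4
11 = 2·4 + 3
4 = 1·3 + 1
3 = 3·1 + 0  (stop)
So 48/11 = [4; 2, 1, 3].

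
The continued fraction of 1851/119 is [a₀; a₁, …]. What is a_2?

1851 = 15·119 + 66   →  a_0 = 15
119 = 1·66 + 53   →  a_1 = 1
66 = 1·53 + 13   →  a_2 = 1

1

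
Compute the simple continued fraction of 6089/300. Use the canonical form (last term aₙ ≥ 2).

6089 = 20*300 + 89
300 = 3*89 + 33
89 = 2*33 + 23
33 = 1*23 + 10
23 = 2*10 + 3
10 = 3*3 + 1
3 = 3*1 + 0  (stop)
So 6089/300 = [20; 3, 2, 1, 2, 3, 3].

[20; 3, 2, 1, 2, 3, 3]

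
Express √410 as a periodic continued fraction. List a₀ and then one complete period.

a₀ = ⌊√410⌋ = 20.
With m₀=0, d₀=1 and mₖ₊₁ = dₖaₖ − mₖ, dₖ₊₁ = (n − mₖ₊₁²)/dₖ, aₖ₊₁ = ⌊(a₀+mₖ₊₁)/dₖ₊₁⌋:
  k=1: m=20, d=10, a=4
  k=2: m=20, d=1, a=40
d=1 and a=2a₀=40 at k=2, so the next step gives (m, d) = (20, 10) again — its k=1 value — and the period has length 2.

[20; 4, 40]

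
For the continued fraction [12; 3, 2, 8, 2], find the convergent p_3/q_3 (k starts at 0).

725/59

Using pₖ = aₖpₖ₋₁ + pₖ₋₂, qₖ = aₖqₖ₋₁ + qₖ₋₂ (with p₋₁=1, p₋₂=0, q₋₁=0, q₋₂=1):
  k=0: a=12, p=12, q=1
  k=1: a=3, p=37, q=3
  k=2: a=2, p=86, q=7
  k=3: a=8, p=725, q=59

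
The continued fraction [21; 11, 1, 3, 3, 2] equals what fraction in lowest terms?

Using pₖ = aₖpₖ₋₁ + pₖ₋₂ and qₖ = aₖqₖ₋₁ + qₖ₋₂:
  k=0: a=21, p=21, q=1
  k=1: a=11, p=232, q=11
  k=2: a=1, p=253, q=12
  k=3: a=3, p=991, q=47
  k=4: a=3, p=3226, q=153
  k=5: a=2, p=7443, q=353

7443/353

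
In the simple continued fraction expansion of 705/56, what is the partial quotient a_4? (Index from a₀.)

705 = 12·56 + 33   →  a_0 = 12
56 = 1·33 + 23   →  a_1 = 1
33 = 1·23 + 10   →  a_2 = 1
23 = 2·10 + 3   →  a_3 = 2
10 = 3·3 + 1   →  a_4 = 3

3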